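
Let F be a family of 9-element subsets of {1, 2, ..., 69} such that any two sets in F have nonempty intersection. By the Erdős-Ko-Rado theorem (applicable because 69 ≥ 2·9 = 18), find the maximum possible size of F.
max |F| = C(68, 8) = 7392009768

The Erdős-Ko-Rado theorem states: for n ≥ 2k, an intersecting family of k-subsets of an n-element set has size at most C(n − 1, k − 1), with equality for 'star' families {A ⊆ [n] : |A| = k, i ∈ A} (fix an element i). For n = 69, k = 9: C(68, 8) = 7392009768.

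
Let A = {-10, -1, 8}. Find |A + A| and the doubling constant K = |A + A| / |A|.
K = |A + A| / |A| = 5/3

Enumerate A + A = {a + b : a, b ∈ A}. With |A| = 3, there are |A|^2 = 9 ordered sum pairs; collecting distinct values, A + A = {-20, -11, -2, 7, 16}, so |A + A| = 5. Thus K = 5/3. Here |A + A| = 2|A| − 1 = 5, the minimum possible — so K = 5/3 is minimal, which holds iff A is an arithmetic progression.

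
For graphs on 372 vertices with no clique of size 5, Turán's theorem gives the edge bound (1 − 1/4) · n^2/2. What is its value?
Turán density bound = (3/4) · 372^2/2 = 51894

Turán's theorem: ex(n, K_{r+1}) is achieved by the complete r-partite Turán graph T(n, r) with parts as balanced as possible, and is at most (1 − 1/r) · n^2/2. For r = 4, n = 372: the density bound is (3/4) · 138384/2 = 51894. Since 4 ∣ 372, the Turán graph T(372, 4) has parts of equal size 93, and its edge count e(T(372, 4)) = 51894 attains the density bound exactly.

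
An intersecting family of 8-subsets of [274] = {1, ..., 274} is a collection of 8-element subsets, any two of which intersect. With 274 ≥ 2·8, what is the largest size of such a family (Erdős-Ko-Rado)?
max |F| = C(273, 7) = 20750683437432

The Erdős-Ko-Rado theorem states: for n ≥ 2k, an intersecting family of k-subsets of an n-element set has size at most C(n − 1, k − 1), with equality for 'star' families {A ⊆ [n] : |A| = k, i ∈ A} (fix an element i). For n = 274, k = 8: C(273, 7) = 20750683437432.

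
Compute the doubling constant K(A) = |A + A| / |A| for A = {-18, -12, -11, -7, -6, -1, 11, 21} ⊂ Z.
K = |A + A| / |A| = 29/8

Enumerate A + A = {a + b : a, b ∈ A}. With |A| = 8, there are |A|^2 = 64 ordered sum pairs; collecting distinct values, A + A = {-36, -30, -29, -25, -24, -23, -22, -19, -18, -17, -14, -13, -12, -8, -7, -2, -1, 0, 3, 4, 5, 9, 10, 14, 15, 20, 22, 32, 42}, so |A + A| = 29. Thus K = 29/8. For comparison, the minimum possible |A + A| over all 8-element sets is 2·8 − 1 = 15 (so min K = 15/8), attained only by arithmetic progressions.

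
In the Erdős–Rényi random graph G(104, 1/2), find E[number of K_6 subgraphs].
E[# K_6] = C(104, 6) · (1/2)^C(6, 2) = 1517381580 / 2^15 = 379345395/8192 ≈ 46306.810913

For each 6-subset S of vertices (there are C(104, 6) = 1517381580 such S), let X_S = 1 if S induces a K_6 (all C(6, 2) = 15 edges present). Then P(X_S = 1) = (1/2)^15 = 1/32768. By linearity of expectation, E[# K_6] = C(104, 6) · (1/2)^15 = 1517381580 / 32768 = 379345395/8192 ≈ 46306.810913.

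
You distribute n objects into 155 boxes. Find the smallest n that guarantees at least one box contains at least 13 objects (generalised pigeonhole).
n = (13 − 1)·155 + 1 = 1861

By the generalised pigeonhole principle, to guarantee some box contains ≥ r objects we need more than (r − 1) · k objects total. Threshold: n = (r − 1) · k + 1. With r = 13 and k = 155: n = 12 · 155 + 1 = 1860 + 1 = 1861. For n = 1860 = 12 · 155, we can put exactly 12 objects in every box, avoiding 13 in any single one — so 1861 is tight.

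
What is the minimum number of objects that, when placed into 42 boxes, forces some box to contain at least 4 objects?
n = (4 − 1)·42 + 1 = 127

By the generalised pigeonhole principle, to guarantee some box contains ≥ r objects we need more than (r − 1) · k objects total. Threshold: n = (r − 1) · k + 1. With r = 4 and k = 42: n = 3 · 42 + 1 = 126 + 1 = 127. For n = 126 = 3 · 42, we can put exactly 3 objects in every box, avoiding 4 in any single one — so 127 is tight.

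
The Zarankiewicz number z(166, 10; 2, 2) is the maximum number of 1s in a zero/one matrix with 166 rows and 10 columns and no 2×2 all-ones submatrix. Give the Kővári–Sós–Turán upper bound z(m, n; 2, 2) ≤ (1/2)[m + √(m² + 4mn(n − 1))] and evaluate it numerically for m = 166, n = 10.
z(166, 10; 2, 2) ≤ (1/2)[166 + √(166² + 4·166·10·9)] = (1/2)[166 + √87316] = 230.7464

Kővári–Sós–Turán: let r_1, ..., r_166 be the row sums and z = Σ r_i the total number of 1s. Each pair of columns can share at most one row with both entries 1 (else a 2×2 all-ones block appears), so Σ_i C(r_i, 2) ≤ C(10, 2) = 45. By convexity Σ_i C(r_i, 2) ≥ 166·C(z/166, 2) = z(z − 166)/(2·166), giving z² − 166z − 166·10·9 ≤ 0 and hence z ≤ (1/2)[166 + √(27556 + 4·14940)] = (1/2)[166 + √87316] ≈ (1/2)(166 + 295.4928) = 230.7464.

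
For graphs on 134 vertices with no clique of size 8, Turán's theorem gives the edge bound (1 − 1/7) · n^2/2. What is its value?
Turán density bound = (6/7) · 134^2/2 = 53868/7 ≈ 7695.4286

Turán's theorem: ex(n, K_{r+1}) is achieved by the complete r-partite Turán graph T(n, r) with parts as balanced as possible, and is at most (1 − 1/r) · n^2/2. For r = 7, n = 134: the density bound is (6/7) · 17956/2 = 53868/7 ≈ 7695.4286. The integer-valued extremum is e(T(134, 7)) = 7695, which is strictly less than the density bound 53868/7 since 7 ∤ 134 (the parts of T(134, 7) cannot all be equal).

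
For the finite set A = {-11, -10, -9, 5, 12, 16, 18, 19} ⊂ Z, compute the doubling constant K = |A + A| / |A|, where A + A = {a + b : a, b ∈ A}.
K = |A + A| / |A| = 30/8 = 15/4

Enumerate A + A = {a + b : a, b ∈ A}. With |A| = 8, there are |A|^2 = 64 ordered sum pairs; collecting distinct values, A + A = {-22, -21, -20, -19, -18, -6, -5, -4, 1, 2, 3, 5, 6, 7, 8, 9, 10, 17, 21, 23, 24, 28, 30, 31, 32, 34, 35, 36, 37, 38}, so |A + A| = 30. Thus K = 30/8 = 15/4. For comparison, the minimum possible |A + A| over all 8-element sets is 2·8 − 1 = 15 (so min K = 15/8), attained only by arithmetic progressions.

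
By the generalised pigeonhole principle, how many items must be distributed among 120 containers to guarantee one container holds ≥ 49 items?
n = (49 − 1)·120 + 1 = 5761

By the generalised pigeonhole principle, to guarantee some box contains ≥ r objects we need more than (r − 1) · k objects total. Threshold: n = (r − 1) · k + 1. With r = 49 and k = 120: n = 48 · 120 + 1 = 5760 + 1 = 5761. For n = 5760 = 48 · 120, we can put exactly 48 objects in every box, avoiding 49 in any single one — so 5761 is tight.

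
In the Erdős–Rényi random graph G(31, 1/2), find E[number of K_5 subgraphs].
E[# K_5] = C(31, 5) · (1/2)^C(5, 2) = 169911 / 2^10 ≈ 165.928711

For each 5-subset S of vertices (there are C(31, 5) = 169911 such S), let X_S = 1 if S induces a K_5 (all C(5, 2) = 10 edges present). Then P(X_S = 1) = (1/2)^10 = 1/1024. By linearity of expectation, E[# K_5] = C(31, 5) · (1/2)^10 = 169911 / 1024 ≈ 165.928711.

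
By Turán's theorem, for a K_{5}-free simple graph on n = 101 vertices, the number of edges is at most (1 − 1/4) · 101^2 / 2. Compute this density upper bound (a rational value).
Turán density bound = (3/4) · 101^2/2 = 30603/8 ≈ 3825.375

Turán's theorem: ex(n, K_{r+1}) is achieved by the complete r-partite Turán graph T(n, r) with parts as balanced as possible, and is at most (1 − 1/r) · n^2/2. For r = 4, n = 101: the density bound is (3/4) · 10201/2 = 30603/8 ≈ 3825.375. The integer-valued extremum is e(T(101, 4)) = 3825, which is strictly less than the density bound 30603/8 since 4 ∤ 101 (the parts of T(101, 4) cannot all be equal).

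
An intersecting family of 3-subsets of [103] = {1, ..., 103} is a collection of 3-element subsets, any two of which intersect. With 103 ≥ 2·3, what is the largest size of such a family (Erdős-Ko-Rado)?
max |F| = C(102, 2) = 5151

Erdős-Ko-Rado (1961): when n ≥ 2k, max |F| = C(n−1, k−1). The bound is attained by the star {A : i ∈ A} for any fixed i ∈ [n]. Here C(103−1, 3−1) = C(102, 2) = 5151.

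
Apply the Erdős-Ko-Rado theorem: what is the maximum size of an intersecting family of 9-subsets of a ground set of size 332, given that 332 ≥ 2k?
max |F| = C(331, 8) = 3281594202668925

The Erdős-Ko-Rado theorem states: for n ≥ 2k, an intersecting family of k-subsets of an n-element set has size at most C(n − 1, k − 1), with equality for 'star' families {A ⊆ [n] : |A| = k, i ∈ A} (fix an element i). For n = 332, k = 9: C(331, 8) = 3281594202668925.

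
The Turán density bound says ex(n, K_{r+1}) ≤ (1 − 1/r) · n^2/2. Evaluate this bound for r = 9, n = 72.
Turán density bound = (8/9) · 72^2/2 = 2304

Turán's theorem: ex(n, K_{r+1}) is achieved by the complete r-partite Turán graph T(n, r) with parts as balanced as possible, and is at most (1 − 1/r) · n^2/2. For r = 9, n = 72: the density bound is (8/9) · 5184/2 = 2304. Since 9 ∣ 72, the Turán graph T(72, 9) has parts of equal size 8, and its edge count e(T(72, 9)) = 2304 attains the density bound exactly.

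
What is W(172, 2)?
W(172, 2) = 172 + 1 = 173

A 2-term AP is any pair of integers, so a monochromatic 2-AP exists iff some colour is used at least twice. With 172 colours, the colouring i ↦ i on {1, ..., 172} uses each colour once, avoiding any monochromatic pair, so W(172, 2) > 172. For {1, ..., 173}, pigeonhole forces two integers of the same colour, which form a monochromatic 2-AP. Hence W(172, 2) = 173.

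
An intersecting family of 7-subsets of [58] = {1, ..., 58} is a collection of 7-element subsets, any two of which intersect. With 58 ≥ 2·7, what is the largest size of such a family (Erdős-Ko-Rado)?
max |F| = C(57, 6) = 36288252

The Erdős-Ko-Rado theorem states: for n ≥ 2k, an intersecting family of k-subsets of an n-element set has size at most C(n − 1, k − 1), with equality for 'star' families {A ⊆ [n] : |A| = k, i ∈ A} (fix an element i). For n = 58, k = 7: C(57, 6) = 36288252.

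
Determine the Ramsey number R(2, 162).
R(2, 162) = 162

R(2, k) = k for all k ≥ 2: in a 2-colouring of K_k, either some edge is red (a red K_2) or all edges are blue (a blue K_k). And K_{161} coloured all-blue has no blue K_162, so R(2, 162) > 161. Hence R(2, 162) = 162.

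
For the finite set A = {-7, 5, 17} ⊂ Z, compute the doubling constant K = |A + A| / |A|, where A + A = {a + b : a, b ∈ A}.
K = |A + A| / |A| = 5/3

Enumerate A + A = {a + b : a, b ∈ A}. With |A| = 3, there are |A|^2 = 9 ordered sum pairs; collecting distinct values, A + A = {-14, -2, 10, 22, 34}, so |A + A| = 5. Thus K = 5/3. Here |A + A| = 2|A| − 1 = 5, the minimum possible — so K = 5/3 is minimal, which holds iff A is an arithmetic progression.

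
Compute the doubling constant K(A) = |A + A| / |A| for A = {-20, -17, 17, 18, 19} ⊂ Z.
K = |A + A| / |A| = 14/5

Enumerate A + A = {a + b : a, b ∈ A}. With |A| = 5, there are |A|^2 = 25 ordered sum pairs; collecting distinct values, A + A = {-40, -37, -34, -3, -2, -1, 0, 1, 2, 34, 35, 36, 37, 38}, so |A + A| = 14. Thus K = 14/5. For comparison, the minimum possible |A + A| over all 5-element sets is 2·5 − 1 = 9 (so min K = 9/5), attained only by arithmetic progressions.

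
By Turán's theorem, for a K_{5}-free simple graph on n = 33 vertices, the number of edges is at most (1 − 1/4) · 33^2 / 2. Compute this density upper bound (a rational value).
Turán density bound = (3/4) · 33^2/2 = 3267/8 ≈ 408.375

Turán's theorem: ex(n, K_{r+1}) is achieved by the complete r-partite Turán graph T(n, r) with parts as balanced as possible, and is at most (1 − 1/r) · n^2/2. For r = 4, n = 33: the density bound is (3/4) · 1089/2 = 3267/8 ≈ 408.375. The integer-valued extremum is e(T(33, 4)) = 408, which is strictly less than the density bound 3267/8 since 4 ∤ 33 (the parts of T(33, 4) cannot all be equal).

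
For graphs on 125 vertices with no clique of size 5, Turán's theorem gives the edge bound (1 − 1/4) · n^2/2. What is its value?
Turán density bound = (3/4) · 125^2/2 = 46875/8 ≈ 5859.375

Turán's theorem: ex(n, K_{r+1}) is achieved by the complete r-partite Turán graph T(n, r) with parts as balanced as possible, and is at most (1 − 1/r) · n^2/2. For r = 4, n = 125: the density bound is (3/4) · 15625/2 = 46875/8 ≈ 5859.375. The integer-valued extremum is e(T(125, 4)) = 5859, which is strictly less than the density bound 46875/8 since 4 ∤ 125 (the parts of T(125, 4) cannot all be equal).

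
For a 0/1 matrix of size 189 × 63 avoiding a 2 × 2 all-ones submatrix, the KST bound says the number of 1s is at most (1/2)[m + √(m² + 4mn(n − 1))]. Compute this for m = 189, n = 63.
z(189, 63; 2, 2) ≤ (1/2)[189 + √(189² + 4·189·63·62)] = (1/2)[189 + √2988657] = 958.8866

Kővári–Sós–Turán: let r_1, ..., r_189 be the row sums and z = Σ r_i the total number of 1s. Each pair of columns can share at most one row with both entries 1 (else a 2×2 all-ones block appears), so Σ_i C(r_i, 2) ≤ C(63, 2) = 1953. By convexity Σ_i C(r_i, 2) ≥ 189·C(z/189, 2) = z(z − 189)/(2·189), giving z² − 189z − 189·63·62 ≤ 0 and hence z ≤ (1/2)[189 + √(35721 + 4·738234)] = (1/2)[189 + √2988657] ≈ (1/2)(189 + 1728.7733) = 958.8866.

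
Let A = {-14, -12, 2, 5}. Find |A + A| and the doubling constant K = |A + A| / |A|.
K = |A + A| / |A| = 10/4 = 5/2

Enumerate A + A = {a + b : a, b ∈ A}. With |A| = 4, there are |A|^2 = 16 ordered sum pairs; collecting distinct values, A + A = {-28, -26, -24, -12, -10, -9, -7, 4, 7, 10}, so |A + A| = 10. Thus K = 10/4 = 5/2. For comparison, the minimum possible |A + A| over all 4-element sets is 2·4 − 1 = 7 (so min K = 7/4), attained only by arithmetic progressions.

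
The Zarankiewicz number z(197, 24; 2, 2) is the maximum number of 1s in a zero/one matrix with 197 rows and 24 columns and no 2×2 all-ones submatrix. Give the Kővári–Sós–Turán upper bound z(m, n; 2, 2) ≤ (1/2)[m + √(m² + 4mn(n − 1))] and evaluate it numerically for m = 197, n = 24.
z(197, 24; 2, 2) ≤ (1/2)[197 + √(197² + 4·197·24·23)] = (1/2)[197 + √473785] = 442.6602

Kővári–Sós–Turán: let r_1, ..., r_197 be the row sums and z = Σ r_i the total number of 1s. Each pair of columns can share at most one row with both entries 1 (else a 2×2 all-ones block appears), so Σ_i C(r_i, 2) ≤ C(24, 2) = 276. By convexity Σ_i C(r_i, 2) ≥ 197·C(z/197, 2) = z(z − 197)/(2·197), giving z² − 197z − 197·24·23 ≤ 0 and hence z ≤ (1/2)[197 + √(38809 + 4·108744)] = (1/2)[197 + √473785] ≈ (1/2)(197 + 688.3204) = 442.6602.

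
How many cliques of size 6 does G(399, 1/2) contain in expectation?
E[# K_6] = C(399, 6) · (1/2)^C(6, 2) = 5396379471021 / 2^15 ≈ 164684432.099030

For each 6-subset S of vertices (there are C(399, 6) = 5396379471021 such S), let X_S = 1 if S induces a K_6 (all C(6, 2) = 15 edges present). Then P(X_S = 1) = (1/2)^15 = 1/32768. By linearity of expectation, E[# K_6] = C(399, 6) · (1/2)^15 = 5396379471021 / 32768 ≈ 164684432.099030.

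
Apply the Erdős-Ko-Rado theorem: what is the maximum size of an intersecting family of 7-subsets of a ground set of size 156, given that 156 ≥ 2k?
max |F| = C(155, 6) = 17463172650

The Erdős-Ko-Rado theorem states: for n ≥ 2k, an intersecting family of k-subsets of an n-element set has size at most C(n − 1, k − 1), with equality for 'star' families {A ⊆ [n] : |A| = k, i ∈ A} (fix an element i). For n = 156, k = 7: C(155, 6) = 17463172650.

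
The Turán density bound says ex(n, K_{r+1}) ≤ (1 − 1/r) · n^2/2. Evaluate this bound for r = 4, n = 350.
Turán density bound = (3/4) · 350^2/2 = 91875/2 ≈ 45937.5

Turán's theorem: ex(n, K_{r+1}) is achieved by the complete r-partite Turán graph T(n, r) with parts as balanced as possible, and is at most (1 − 1/r) · n^2/2. For r = 4, n = 350: the density bound is (3/4) · 122500/2 = 91875/2 ≈ 45937.5. The integer-valued extremum is e(T(350, 4)) = 45937, which is strictly less than the density bound 91875/2 since 4 ∤ 350 (the parts of T(350, 4) cannot all be equal).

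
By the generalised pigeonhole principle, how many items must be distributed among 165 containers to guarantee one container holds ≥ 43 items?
n = (43 − 1)·165 + 1 = 6931

By the generalised pigeonhole principle, to guarantee some box contains ≥ r objects we need more than (r − 1) · k objects total. Threshold: n = (r − 1) · k + 1. With r = 43 and k = 165: n = 42 · 165 + 1 = 6930 + 1 = 6931. For n = 6930 = 42 · 165, we can put exactly 42 objects in every box, avoiding 43 in any single one — so 6931 is tight.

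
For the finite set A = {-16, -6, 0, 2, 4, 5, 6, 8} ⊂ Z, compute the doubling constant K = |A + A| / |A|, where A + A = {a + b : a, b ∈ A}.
K = |A + A| / |A| = 26/8 = 13/4

Enumerate A + A = {a + b : a, b ∈ A}. With |A| = 8, there are |A|^2 = 64 ordered sum pairs; collecting distinct values, A + A = {-32, -22, -16, -14, -12, -11, -10, -8, -6, -4, -2, -1, 0, 2, 4, 5, 6, 7, 8, 9, 10, 11, 12, 13, 14, 16}, so |A + A| = 26. Thus K = 26/8 = 13/4. For comparison, the minimum possible |A + A| over all 8-element sets is 2·8 − 1 = 15 (so min K = 15/8), attained only by arithmetic progressions.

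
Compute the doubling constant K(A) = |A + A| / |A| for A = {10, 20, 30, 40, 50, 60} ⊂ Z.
K = |A + A| / |A| = 11/6

Enumerate A + A = {a + b : a, b ∈ A}. With |A| = 6, there are |A|^2 = 36 ordered sum pairs; collecting distinct values, A + A = {20, 30, 40, 50, 60, 70, 80, 90, 100, 110, 120}, so |A + A| = 11. Thus K = 11/6. Here |A + A| = 2|A| − 1 = 11, the minimum possible — so K = 11/6 is minimal, which holds iff A is an arithmetic progression.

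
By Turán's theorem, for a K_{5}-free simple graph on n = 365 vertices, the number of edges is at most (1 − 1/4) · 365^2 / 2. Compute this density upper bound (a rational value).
Turán density bound = (3/4) · 365^2/2 = 399675/8 ≈ 49959.375

Turán's theorem: ex(n, K_{r+1}) is achieved by the complete r-partite Turán graph T(n, r) with parts as balanced as possible, and is at most (1 − 1/r) · n^2/2. For r = 4, n = 365: the density bound is (3/4) · 133225/2 = 399675/8 ≈ 49959.375. The integer-valued extremum is e(T(365, 4)) = 49959, which is strictly less than the density bound 399675/8 since 4 ∤ 365 (the parts of T(365, 4) cannot all be equal).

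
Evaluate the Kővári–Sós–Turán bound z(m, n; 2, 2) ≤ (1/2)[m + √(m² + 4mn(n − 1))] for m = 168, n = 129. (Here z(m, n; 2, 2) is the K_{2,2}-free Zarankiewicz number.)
z(168, 129; 2, 2) ≤ (1/2)[168 + √(168² + 4·168·129·128)] = (1/2)[168 + √11124288] = 1751.6546

Kővári–Sós–Turán: let r_1, ..., r_168 be the row sums and z = Σ r_i the total number of 1s. Each pair of columns can share at most one row with both entries 1 (else a 2×2 all-ones block appears), so Σ_i C(r_i, 2) ≤ C(129, 2) = 8256. By convexity Σ_i C(r_i, 2) ≥ 168·C(z/168, 2) = z(z − 168)/(2·168), giving z² − 168z − 168·129·128 ≤ 0 and hence z ≤ (1/2)[168 + √(28224 + 4·2774016)] = (1/2)[168 + √11124288] ≈ (1/2)(168 + 3335.3093) = 1751.6546.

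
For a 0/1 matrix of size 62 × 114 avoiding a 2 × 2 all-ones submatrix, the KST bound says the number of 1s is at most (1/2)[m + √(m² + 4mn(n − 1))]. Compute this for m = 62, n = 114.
z(62, 114; 2, 2) ≤ (1/2)[62 + √(62² + 4·62·114·113)] = (1/2)[62 + √3198580] = 925.2287

Kővári–Sós–Turán: let r_1, ..., r_62 be the row sums and z = Σ r_i the total number of 1s. Each pair of columns can share at most one row with both entries 1 (else a 2×2 all-ones block appears), so Σ_i C(r_i, 2) ≤ C(114, 2) = 6441. By convexity Σ_i C(r_i, 2) ≥ 62·C(z/62, 2) = z(z − 62)/(2·62), giving z² − 62z − 62·114·113 ≤ 0 and hence z ≤ (1/2)[62 + √(3844 + 4·798684)] = (1/2)[62 + √3198580] ≈ (1/2)(62 + 1788.4574) = 925.2287.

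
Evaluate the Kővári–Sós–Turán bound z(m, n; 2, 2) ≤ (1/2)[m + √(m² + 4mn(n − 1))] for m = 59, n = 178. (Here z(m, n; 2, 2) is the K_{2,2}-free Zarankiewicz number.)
z(59, 178; 2, 2) ≤ (1/2)[59 + √(59² + 4·59·178·177)] = (1/2)[59 + √7438897] = 1393.2171

Kővári–Sós–Turán: let r_1, ..., r_59 be the row sums and z = Σ r_i the total number of 1s. Each pair of columns can share at most one row with both entries 1 (else a 2×2 all-ones block appears), so Σ_i C(r_i, 2) ≤ C(178, 2) = 15753. By convexity Σ_i C(r_i, 2) ≥ 59·C(z/59, 2) = z(z − 59)/(2·59), giving z² − 59z − 59·178·177 ≤ 0 and hence z ≤ (1/2)[59 + √(3481 + 4·1858854)] = (1/2)[59 + √7438897] ≈ (1/2)(59 + 2727.4341) = 1393.2171.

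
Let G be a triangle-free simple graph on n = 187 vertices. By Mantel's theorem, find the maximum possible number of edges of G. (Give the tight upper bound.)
ex(187, K_3) = ⌊187^2/4⌋ = 8742

Mantel (1907): a triangle-free graph on n vertices has at most ⌊n^2/4⌋ edges, with equality for the complete bipartite graph K_{⌊n/2⌋, ⌈n/2⌉}. For n = 187: ⌊187^2/4⌋ = ⌊34969/4⌋ = 8742. The extremal graph is K_{93, 94}, which has 93·94 = 8742 edges.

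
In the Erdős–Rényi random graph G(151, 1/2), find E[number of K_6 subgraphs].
E[# K_6] = C(151, 6) · (1/2)^C(6, 2) = 14888600755 / 2^15 ≈ 454364.036713

For each 6-subset S of vertices (there are C(151, 6) = 14888600755 such S), let X_S = 1 if S induces a K_6 (all C(6, 2) = 15 edges present). Then P(X_S = 1) = (1/2)^15 = 1/32768. By linearity of expectation, E[# K_6] = C(151, 6) · (1/2)^15 = 14888600755 / 32768 ≈ 454364.036713.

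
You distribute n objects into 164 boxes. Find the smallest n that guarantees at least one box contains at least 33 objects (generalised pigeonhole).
n = (33 − 1)·164 + 1 = 5249

By the generalised pigeonhole principle, to guarantee some box contains ≥ r objects we need more than (r − 1) · k objects total. Threshold: n = (r − 1) · k + 1. With r = 33 and k = 164: n = 32 · 164 + 1 = 5248 + 1 = 5249. For n = 5248 = 32 · 164, we can put exactly 32 objects in every box, avoiding 33 in any single one — so 5249 is tight.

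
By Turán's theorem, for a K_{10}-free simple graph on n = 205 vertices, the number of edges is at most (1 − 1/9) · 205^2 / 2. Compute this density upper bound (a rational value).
Turán density bound = (8/9) · 205^2/2 = 168100/9 ≈ 18677.7778

Turán's theorem: ex(n, K_{r+1}) is achieved by the complete r-partite Turán graph T(n, r) with parts as balanced as possible, and is at most (1 − 1/r) · n^2/2. For r = 9, n = 205: the density bound is (8/9) · 42025/2 = 168100/9 ≈ 18677.7778. The integer-valued extremum is e(T(205, 9)) = 18677, which is strictly less than the density bound 168100/9 since 9 ∤ 205 (the parts of T(205, 9) cannot all be equal).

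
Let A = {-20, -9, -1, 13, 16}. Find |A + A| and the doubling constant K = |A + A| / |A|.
K = |A + A| / |A| = 15/5 = 3

Enumerate A + A = {a + b : a, b ∈ A}. With |A| = 5, there are |A|^2 = 25 ordered sum pairs; collecting distinct values, A + A = {-40, -29, -21, -18, -10, -7, -4, -2, 4, 7, 12, 15, 26, 29, 32}, so |A + A| = 15. Thus K = 15/5 = 3. For comparison, the minimum possible |A + A| over all 5-element sets is 2·5 − 1 = 9 (so min K = 9/5), attained only by arithmetic progressions.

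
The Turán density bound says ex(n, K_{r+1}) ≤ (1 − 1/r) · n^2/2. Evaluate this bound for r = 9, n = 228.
Turán density bound = (8/9) · 228^2/2 = 23104

Turán's theorem: ex(n, K_{r+1}) is achieved by the complete r-partite Turán graph T(n, r) with parts as balanced as possible, and is at most (1 − 1/r) · n^2/2. For r = 9, n = 228: the density bound is (8/9) · 51984/2 = 23104. The integer-valued extremum is e(T(228, 9)) = 23103, which is strictly less than the density bound 23104 since 9 ∤ 228 (the parts of T(228, 9) cannot all be equal).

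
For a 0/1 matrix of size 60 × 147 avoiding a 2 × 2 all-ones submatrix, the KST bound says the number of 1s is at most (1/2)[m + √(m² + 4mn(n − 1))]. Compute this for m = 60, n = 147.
z(60, 147; 2, 2) ≤ (1/2)[60 + √(60² + 4·60·147·146)] = (1/2)[60 + √5154480] = 1165.174

Kővári–Sós–Turán: let r_1, ..., r_60 be the row sums and z = Σ r_i the total number of 1s. Each pair of columns can share at most one row with both entries 1 (else a 2×2 all-ones block appears), so Σ_i C(r_i, 2) ≤ C(147, 2) = 10731. By convexity Σ_i C(r_i, 2) ≥ 60·C(z/60, 2) = z(z − 60)/(2·60), giving z² − 60z − 60·147·146 ≤ 0 and hence z ≤ (1/2)[60 + √(3600 + 4·1287720)] = (1/2)[60 + √5154480] ≈ (1/2)(60 + 2270.348) = 1165.174.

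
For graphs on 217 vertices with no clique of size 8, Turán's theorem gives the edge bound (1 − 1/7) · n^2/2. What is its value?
Turán density bound = (6/7) · 217^2/2 = 20181

Turán's theorem: ex(n, K_{r+1}) is achieved by the complete r-partite Turán graph T(n, r) with parts as balanced as possible, and is at most (1 − 1/r) · n^2/2. For r = 7, n = 217: the density bound is (6/7) · 47089/2 = 20181. Since 7 ∣ 217, the Turán graph T(217, 7) has parts of equal size 31, and its edge count e(T(217, 7)) = 20181 attains the density bound exactly.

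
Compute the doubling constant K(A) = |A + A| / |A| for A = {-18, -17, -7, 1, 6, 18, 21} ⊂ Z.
K = |A + A| / |A| = 28/7 = 4

Enumerate A + A = {a + b : a, b ∈ A}. With |A| = 7, there are |A|^2 = 49 ordered sum pairs; collecting distinct values, A + A = {-36, -35, -34, -25, -24, -17, -16, -14, -12, -11, -6, -1, 0, 1, 2, 3, 4, 7, 11, 12, 14, 19, 22, 24, 27, 36, 39, 42}, so |A + A| = 28. Thus K = 28/7 = 4. For comparison, the minimum possible |A + A| over all 7-element sets is 2·7 − 1 = 13 (so min K = 13/7), attained only by arithmetic progressions.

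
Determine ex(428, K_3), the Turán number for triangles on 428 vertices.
ex(428, K_3) = ⌊428^2/4⌋ = 45796

Mantel (1907): a triangle-free graph on n vertices has at most ⌊n^2/4⌋ edges, with equality for the complete bipartite graph K_{⌊n/2⌋, ⌈n/2⌉}. For n = 428: ⌊428^2/4⌋ = ⌊183184/4⌋ = 45796. The extremal graph is K_{214, 214}, which has 214·214 = 45796 edges.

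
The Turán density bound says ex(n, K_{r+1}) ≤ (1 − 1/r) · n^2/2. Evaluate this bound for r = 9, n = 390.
Turán density bound = (8/9) · 390^2/2 = 67600

Turán's theorem: ex(n, K_{r+1}) is achieved by the complete r-partite Turán graph T(n, r) with parts as balanced as possible, and is at most (1 − 1/r) · n^2/2. For r = 9, n = 390: the density bound is (8/9) · 152100/2 = 67600. The integer-valued extremum is e(T(390, 9)) = 67599, which is strictly less than the density bound 67600 since 9 ∤ 390 (the parts of T(390, 9) cannot all be equal).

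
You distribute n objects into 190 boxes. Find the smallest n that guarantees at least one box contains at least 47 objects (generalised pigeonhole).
n = (47 − 1)·190 + 1 = 8741

By the generalised pigeonhole principle, to guarantee some box contains ≥ r objects we need more than (r − 1) · k objects total. Threshold: n = (r − 1) · k + 1. With r = 47 and k = 190: n = 46 · 190 + 1 = 8740 + 1 = 8741. For n = 8740 = 46 · 190, we can put exactly 46 objects in every box, avoiding 47 in any single one — so 8741 is tight.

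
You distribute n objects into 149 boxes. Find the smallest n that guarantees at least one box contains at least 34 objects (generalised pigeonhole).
n = (34 − 1)·149 + 1 = 4918

By the generalised pigeonhole principle, to guarantee some box contains ≥ r objects we need more than (r − 1) · k objects total. Threshold: n = (r − 1) · k + 1. With r = 34 and k = 149: n = 33 · 149 + 1 = 4917 + 1 = 4918. For n = 4917 = 33 · 149, we can put exactly 33 objects in every box, avoiding 34 in any single one — so 4918 is tight.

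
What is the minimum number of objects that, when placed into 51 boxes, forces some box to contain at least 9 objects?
n = (9 − 1)·51 + 1 = 409

By the generalised pigeonhole principle, to guarantee some box contains ≥ r objects we need more than (r − 1) · k objects total. Threshold: n = (r − 1) · k + 1. With r = 9 and k = 51: n = 8 · 51 + 1 = 408 + 1 = 409. For n = 408 = 8 · 51, we can put exactly 8 objects in every box, avoiding 9 in any single one — so 409 is tight.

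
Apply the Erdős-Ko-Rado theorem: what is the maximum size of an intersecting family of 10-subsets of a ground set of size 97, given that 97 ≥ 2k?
max |F| = C(96, 9) = 1296543270880

Erdős-Ko-Rado (1961): when n ≥ 2k, max |F| = C(n−1, k−1). The bound is attained by the star {A : i ∈ A} for any fixed i ∈ [n]. Here C(97−1, 10−1) = C(96, 9) = 1296543270880.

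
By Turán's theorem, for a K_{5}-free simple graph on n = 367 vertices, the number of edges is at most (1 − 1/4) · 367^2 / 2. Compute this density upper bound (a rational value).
Turán density bound = (3/4) · 367^2/2 = 404067/8 ≈ 50508.375

Turán's theorem: ex(n, K_{r+1}) is achieved by the complete r-partite Turán graph T(n, r) with parts as balanced as possible, and is at most (1 − 1/r) · n^2/2. For r = 4, n = 367: the density bound is (3/4) · 134689/2 = 404067/8 ≈ 50508.375. The integer-valued extremum is e(T(367, 4)) = 50508, which is strictly less than the density bound 404067/8 since 4 ∤ 367 (the parts of T(367, 4) cannot all be equal).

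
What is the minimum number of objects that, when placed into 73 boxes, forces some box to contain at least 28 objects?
n = (28 − 1)·73 + 1 = 1972

By the generalised pigeonhole principle, to guarantee some box contains ≥ r objects we need more than (r − 1) · k objects total. Threshold: n = (r − 1) · k + 1. With r = 28 and k = 73: n = 27 · 73 + 1 = 1971 + 1 = 1972. For n = 1971 = 27 · 73, we can put exactly 27 objects in every box, avoiding 28 in any single one — so 1972 is tight.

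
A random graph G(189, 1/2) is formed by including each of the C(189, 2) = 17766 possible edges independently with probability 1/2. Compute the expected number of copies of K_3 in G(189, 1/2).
E[# K_3] = C(189, 3) · (1/2)^C(3, 2) = 1107414 / 2^3 = 553707/4 = 138426.75

For each 3-subset S of vertices (there are C(189, 3) = 1107414 such S), let X_S = 1 if S induces a K_3 (all C(3, 2) = 3 edges present). Then P(X_S = 1) = (1/2)^3 = 1/8. By linearity of expectation, E[# K_3] = C(189, 3) · (1/2)^3 = 1107414 / 8 = 553707/4 = 138426.75.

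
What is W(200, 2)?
W(200, 2) = 200 + 1 = 201

A 2-term AP is any pair of integers, so a monochromatic 2-AP exists iff some colour is used at least twice. With 200 colours, the colouring i ↦ i on {1, ..., 200} uses each colour once, avoiding any monochromatic pair, so W(200, 2) > 200. For {1, ..., 201}, pigeonhole forces two integers of the same colour, which form a monochromatic 2-AP. Hence W(200, 2) = 201.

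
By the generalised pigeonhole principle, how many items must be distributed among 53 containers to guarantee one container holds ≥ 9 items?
n = (9 − 1)·53 + 1 = 425

By the generalised pigeonhole principle, to guarantee some box contains ≥ r objects we need more than (r − 1) · k objects total. Threshold: n = (r − 1) · k + 1. With r = 9 and k = 53: n = 8 · 53 + 1 = 424 + 1 = 425. For n = 424 = 8 · 53, we can put exactly 8 objects in every box, avoiding 9 in any single one — so 425 is tight.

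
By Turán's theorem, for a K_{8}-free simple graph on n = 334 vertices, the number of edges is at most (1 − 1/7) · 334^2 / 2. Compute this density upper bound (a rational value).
Turán density bound = (6/7) · 334^2/2 = 334668/7 ≈ 47809.7143

Turán's theorem: ex(n, K_{r+1}) is achieved by the complete r-partite Turán graph T(n, r) with parts as balanced as possible, and is at most (1 − 1/r) · n^2/2. For r = 7, n = 334: the density bound is (6/7) · 111556/2 = 334668/7 ≈ 47809.7143. The integer-valued extremum is e(T(334, 7)) = 47809, which is strictly less than the density bound 334668/7 since 7 ∤ 334 (the parts of T(334, 7) cannot all be equal).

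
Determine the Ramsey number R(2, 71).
R(2, 71) = 71

R(2, k) = k for all k ≥ 2: in a 2-colouring of K_k, either some edge is red (a red K_2) or all edges are blue (a blue K_k). And K_{70} coloured all-blue has no blue K_71, so R(2, 71) > 70. Hence R(2, 71) = 71.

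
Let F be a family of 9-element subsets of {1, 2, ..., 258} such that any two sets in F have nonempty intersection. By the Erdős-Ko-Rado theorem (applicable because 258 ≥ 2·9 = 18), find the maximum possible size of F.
max |F| = C(257, 8) = 422825581068000

The Erdős-Ko-Rado theorem states: for n ≥ 2k, an intersecting family of k-subsets of an n-element set has size at most C(n − 1, k − 1), with equality for 'star' families {A ⊆ [n] : |A| = k, i ∈ A} (fix an element i). For n = 258, k = 9: C(257, 8) = 422825581068000.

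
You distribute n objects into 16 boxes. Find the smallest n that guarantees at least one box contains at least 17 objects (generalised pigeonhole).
n = (17 − 1)·16 + 1 = 257

By the generalised pigeonhole principle, to guarantee some box contains ≥ r objects we need more than (r − 1) · k objects total. Threshold: n = (r − 1) · k + 1. With r = 17 and k = 16: n = 16 · 16 + 1 = 256 + 1 = 257. For n = 256 = 16 · 16, we can put exactly 16 objects in every box, avoiding 17 in any single one — so 257 is tight.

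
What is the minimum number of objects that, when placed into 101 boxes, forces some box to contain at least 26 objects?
n = (26 − 1)·101 + 1 = 2526

By the generalised pigeonhole principle, to guarantee some box contains ≥ r objects we need more than (r − 1) · k objects total. Threshold: n = (r − 1) · k + 1. With r = 26 and k = 101: n = 25 · 101 + 1 = 2525 + 1 = 2526. For n = 2525 = 25 · 101, we can put exactly 25 objects in every box, avoiding 26 in any single one — so 2526 is tight.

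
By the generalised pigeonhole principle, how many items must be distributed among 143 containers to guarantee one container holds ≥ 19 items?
n = (19 − 1)·143 + 1 = 2575

By the generalised pigeonhole principle, to guarantee some box contains ≥ r objects we need more than (r − 1) · k objects total. Threshold: n = (r − 1) · k + 1. With r = 19 and k = 143: n = 18 · 143 + 1 = 2574 + 1 = 2575. For n = 2574 = 18 · 143, we can put exactly 18 objects in every box, avoiding 19 in any single one — so 2575 is tight.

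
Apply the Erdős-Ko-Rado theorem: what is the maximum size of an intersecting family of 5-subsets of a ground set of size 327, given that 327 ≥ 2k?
max |F| = C(326, 4) = 461994975

Erdős-Ko-Rado (1961): when n ≥ 2k, max |F| = C(n−1, k−1). The bound is attained by the star {A : i ∈ A} for any fixed i ∈ [n]. Here C(327−1, 5−1) = C(326, 4) = 461994975.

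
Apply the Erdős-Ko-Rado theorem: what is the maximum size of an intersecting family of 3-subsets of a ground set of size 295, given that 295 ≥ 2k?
max |F| = C(294, 2) = 43071

Erdős-Ko-Rado (1961): when n ≥ 2k, max |F| = C(n−1, k−1). The bound is attained by the star {A : i ∈ A} for any fixed i ∈ [n]. Here C(295−1, 3−1) = C(294, 2) = 43071.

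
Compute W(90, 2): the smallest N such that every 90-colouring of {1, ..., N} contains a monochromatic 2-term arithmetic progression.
W(90, 2) = 90 + 1 = 91

A 2-term AP is any pair of integers, so a monochromatic 2-AP exists iff some colour is used at least twice. With 90 colours, the colouring i ↦ i on {1, ..., 90} uses each colour once, avoiding any monochromatic pair, so W(90, 2) > 90. For {1, ..., 91}, pigeonhole forces two integers of the same colour, which form a monochromatic 2-AP. Hence W(90, 2) = 91.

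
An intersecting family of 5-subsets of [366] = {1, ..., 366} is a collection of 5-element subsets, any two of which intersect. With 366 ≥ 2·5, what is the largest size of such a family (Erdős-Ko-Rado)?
max |F| = C(365, 4) = 727441715

Erdős-Ko-Rado (1961): when n ≥ 2k, max |F| = C(n−1, k−1). The bound is attained by the star {A : i ∈ A} for any fixed i ∈ [n]. Here C(366−1, 5−1) = C(365, 4) = 727441715.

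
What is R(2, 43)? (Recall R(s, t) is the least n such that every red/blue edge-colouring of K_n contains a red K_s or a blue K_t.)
R(2, 43) = 43

R(2, k) = k for all k ≥ 2: in a 2-colouring of K_k, either some edge is red (a red K_2) or all edges are blue (a blue K_k). And K_{42} coloured all-blue has no blue K_43, so R(2, 43) > 42. Hence R(2, 43) = 43.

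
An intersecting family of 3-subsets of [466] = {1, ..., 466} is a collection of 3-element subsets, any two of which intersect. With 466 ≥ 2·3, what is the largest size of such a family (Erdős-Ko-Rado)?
max |F| = C(465, 2) = 107880

The Erdős-Ko-Rado theorem states: for n ≥ 2k, an intersecting family of k-subsets of an n-element set has size at most C(n − 1, k − 1), with equality for 'star' families {A ⊆ [n] : |A| = k, i ∈ A} (fix an element i). For n = 466, k = 3: C(465, 2) = 107880.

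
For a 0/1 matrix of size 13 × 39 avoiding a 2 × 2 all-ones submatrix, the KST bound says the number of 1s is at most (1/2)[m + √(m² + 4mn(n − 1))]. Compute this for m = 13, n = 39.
z(13, 39; 2, 2) ≤ (1/2)[13 + √(13² + 4·13·39·38)] = (1/2)[13 + √77233] = 145.4541

Kővári–Sós–Turán: let r_1, ..., r_13 be the row sums and z = Σ r_i the total number of 1s. Each pair of columns can share at most one row with both entries 1 (else a 2×2 all-ones block appears), so Σ_i C(r_i, 2) ≤ C(39, 2) = 741. By convexity Σ_i C(r_i, 2) ≥ 13·C(z/13, 2) = z(z − 13)/(2·13), giving z² − 13z − 13·39·38 ≤ 0 and hence z ≤ (1/2)[13 + √(169 + 4·19266)] = (1/2)[13 + √77233] ≈ (1/2)(13 + 277.9083) = 145.4541.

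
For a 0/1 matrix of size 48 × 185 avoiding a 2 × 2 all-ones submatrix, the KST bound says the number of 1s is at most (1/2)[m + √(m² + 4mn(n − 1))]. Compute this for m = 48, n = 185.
z(48, 185; 2, 2) ≤ (1/2)[48 + √(48² + 4·48·185·184)] = (1/2)[48 + √6537984] = 1302.4741

Kővári–Sós–Turán: let r_1, ..., r_48 be the row sums and z = Σ r_i the total number of 1s. Each pair of columns can share at most one row with both entries 1 (else a 2×2 all-ones block appears), so Σ_i C(r_i, 2) ≤ C(185, 2) = 17020. By convexity Σ_i C(r_i, 2) ≥ 48·C(z/48, 2) = z(z − 48)/(2·48), giving z² − 48z − 48·185·184 ≤ 0 and hence z ≤ (1/2)[48 + √(2304 + 4·1633920)] = (1/2)[48 + √6537984] ≈ (1/2)(48 + 2556.9482) = 1302.4741.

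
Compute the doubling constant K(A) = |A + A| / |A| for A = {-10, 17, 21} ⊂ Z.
K = |A + A| / |A| = 6/3 = 2

Enumerate A + A = {a + b : a, b ∈ A}. With |A| = 3, there are |A|^2 = 9 ordered sum pairs; collecting distinct values, A + A = {-20, 7, 11, 34, 38, 42}, so |A + A| = 6. Thus K = 6/3 = 2. For comparison, the minimum possible |A + A| over all 3-element sets is 2·3 − 1 = 5 (so min K = 5/3), attained only by arithmetic progressions.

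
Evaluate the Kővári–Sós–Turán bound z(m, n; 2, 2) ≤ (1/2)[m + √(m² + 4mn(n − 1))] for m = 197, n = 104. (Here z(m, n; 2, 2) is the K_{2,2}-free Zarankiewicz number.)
z(197, 104; 2, 2) ≤ (1/2)[197 + √(197² + 4·197·104·103)] = (1/2)[197 + √8479865] = 1554.5104

Kővári–Sós–Turán: let r_1, ..., r_197 be the row sums and z = Σ r_i the total number of 1s. Each pair of columns can share at most one row with both entries 1 (else a 2×2 all-ones block appears), so Σ_i C(r_i, 2) ≤ C(104, 2) = 5356. By convexity Σ_i C(r_i, 2) ≥ 197·C(z/197, 2) = z(z − 197)/(2·197), giving z² − 197z − 197·104·103 ≤ 0 and hence z ≤ (1/2)[197 + √(38809 + 4·2110264)] = (1/2)[197 + √8479865] ≈ (1/2)(197 + 2912.0208) = 1554.5104.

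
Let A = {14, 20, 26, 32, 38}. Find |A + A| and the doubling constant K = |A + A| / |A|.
K = |A + A| / |A| = 9/5

Enumerate A + A = {a + b : a, b ∈ A}. With |A| = 5, there are |A|^2 = 25 ordered sum pairs; collecting distinct values, A + A = {28, 34, 40, 46, 52, 58, 64, 70, 76}, so |A + A| = 9. Thus K = 9/5. Here |A + A| = 2|A| − 1 = 9, the minimum possible — so K = 9/5 is minimal, which holds iff A is an arithmetic progression.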